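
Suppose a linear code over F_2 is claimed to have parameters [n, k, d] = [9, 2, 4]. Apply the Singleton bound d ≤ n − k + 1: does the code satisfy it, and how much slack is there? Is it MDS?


Singleton RHS = n − k + 1 = 8, slack = 4, bound satisfied, not MDS.

Singleton bound: d ≤ n − k + 1.
Here n = 9, k = 2, so n − k + 1 = 8.
Given d = 4, check d ≤ 8: YES.
Slack = (n − k + 1) − d = 4.
The code is NOT MDS (slack = 4 > 0).
Description: the claimed parameters are [9, 2, 4]_2; such a code would be non-MDS.


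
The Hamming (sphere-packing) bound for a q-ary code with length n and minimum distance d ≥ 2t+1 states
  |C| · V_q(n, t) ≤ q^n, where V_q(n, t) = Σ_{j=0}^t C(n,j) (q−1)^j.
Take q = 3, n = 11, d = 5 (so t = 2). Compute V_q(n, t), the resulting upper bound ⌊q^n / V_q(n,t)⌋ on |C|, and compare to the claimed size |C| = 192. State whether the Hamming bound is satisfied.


V_q(n, t) = 243, q^n = 177147, Hamming bound = 729, |C| = 192 ≤ bound (satisfied).

Step 1: Compute V_q(n, t) = Σ_{j=0}^2 C(n, j) (q−1)^j.
  j = 0: C(11,0)·(2)^0 = 1·1 = 1.
  j = 1: C(11,1)·(2)^1 = 11·2 = 22.
  j = 2: C(11,2)·(2)^2 = 55·4 = 220.
  V_q(n, t) = 1 + 22 + 220 = 243.
Step 2: q^n = 3^11 = 177147.
Step 3: Hamming bound ⌊q^n / V_q(n,t)⌋ = ⌊177147/243⌋ = 729.
Step 4: Compare |C| = 192 to 729: satisfied.
The claimed |C| lies below the Hamming bound.


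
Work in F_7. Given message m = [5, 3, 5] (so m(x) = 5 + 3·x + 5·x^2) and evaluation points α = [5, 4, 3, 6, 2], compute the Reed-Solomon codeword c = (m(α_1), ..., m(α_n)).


c = [5, 6, 3, 0, 3]

Message polynomial: m(x) = 5 + 3·x + 5·x^2 (mod 7).
For each evaluation point α_i, compute m(α_i) mod 7:
  α_1 = 5: Horner steps 5 → 0 → 5, so m(5) = 5.
  α_2 = 4: Horner steps 5 → 2 → 6, so m(4) = 6.
  α_3 = 3: Horner steps 5 → 4 → 3, so m(3) = 3.
  α_4 = 6: Horner steps 5 → 5 → 0, so m(6) = 0.
  α_5 = 2: Horner steps 5 → 6 → 3, so m(2) = 3.
Codeword c = [5, 6, 3, 0, 3] ∈ F_7^5.


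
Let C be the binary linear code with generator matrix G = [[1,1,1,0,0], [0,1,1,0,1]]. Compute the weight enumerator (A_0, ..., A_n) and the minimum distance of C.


Weight distribution: A_0 = 1, A_2 = 1, A_3 = 2. Minimum distance d = 2.

Enumerate all 2^2 = 4 messages m ∈ F_2^2.
For each, compute codeword c = mG in F_2^5, then tally its weight.
  m = 00 → c = 00000, weight = 0.
  m = 10 → c = 11100, weight = 3.
  m = 01 → c = 01101, weight = 3.
  m = 11 → c = 10001, weight = 2.
Tally weights:
  weight 0: 1 codewords.
  weight 2: 1 codewords.
  weight 3: 2 codewords.
Minimum distance d = smallest w > 0 with A_w > 0 = 2.
Sanity: Σ A_w = 4 = 2^2 = 4 ✓.


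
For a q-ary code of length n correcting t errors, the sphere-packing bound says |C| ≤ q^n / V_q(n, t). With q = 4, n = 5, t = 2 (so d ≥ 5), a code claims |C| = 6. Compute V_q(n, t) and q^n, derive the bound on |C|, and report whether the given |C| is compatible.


V_q(n, t) = 106, q^n = 1024, Hamming bound = 9, |C| = 6 ≤ bound (satisfied).

Step 1: Compute V_q(n, t) = Σ_{j=0}^2 C(n, j) (q−1)^j.
  j = 0: C(5,0)·(3)^0 = 1·1 = 1.
  j = 1: C(5,1)·(3)^1 = 5·3 = 15.
  j = 2: C(5,2)·(3)^2 = 10·9 = 90.
  V_q(n, t) = 1 + 15 + 90 = 106.
Step 2: q^n = 4^5 = 1024.
Step 3: Hamming bound ⌊q^n / V_q(n,t)⌋ = ⌊1024/106⌋ = 9.
Step 4: Compare |C| = 6 to 9: satisfied.
The claimed |C| lies below the Hamming bound.


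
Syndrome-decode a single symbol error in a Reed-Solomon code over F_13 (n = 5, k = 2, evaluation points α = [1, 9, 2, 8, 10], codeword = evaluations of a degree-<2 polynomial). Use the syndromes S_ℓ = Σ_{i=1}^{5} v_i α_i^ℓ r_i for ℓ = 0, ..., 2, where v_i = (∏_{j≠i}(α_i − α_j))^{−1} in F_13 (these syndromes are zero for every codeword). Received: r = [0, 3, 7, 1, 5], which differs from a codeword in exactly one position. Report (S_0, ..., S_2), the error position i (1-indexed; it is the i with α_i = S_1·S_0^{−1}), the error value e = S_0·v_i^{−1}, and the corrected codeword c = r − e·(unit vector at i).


S = (9, 5, 10), error at position 3, error magnitude e = 5, c = [0, 3, 2, 1, 5].

Step 1: column multipliers v_i = (∏_{j≠i}(α_i − α_j))^{−1} mod 13.
  i = 1 (α = 1): (1−9)(1−2)(1−8)(1−10) = (−8)·(−1)·(−7)·(−9) = 504 ≡ 10, so v_1 = 10^{−1} = 4 (mod 13).
  i = 2 (α = 9): (9−1)(9−2)(9−8)(9−10) = 8·7·1·(−1) = −56 ≡ 9, so v_2 = 9^{−1} = 3 (mod 13).
  i = 3 (α = 2): (2−1)(2−9)(2−8)(2−10) = 1·(−7)·(−6)·(−8) = −336 ≡ 2, so v_3 = 2^{−1} = 7 (mod 13).
  i = 4 (α = 8): (8−1)(8−9)(8−2)(8−10) = 7·(−1)·6·(−2) = 84 ≡ 6, so v_4 = 6^{−1} = 11 (mod 13).
  i = 5 (α = 10): (10−1)(10−9)(10−2)(10−8) = 9·1·8·2 = 144 ≡ 1, so v_5 = 1^{−1} = 1 (mod 13).
  v = [4, 3, 7, 11, 1].
Step 2: syndromes of r = [0, 3, 7, 1, 5] (all sums mod 13).
  S_0 = Σ v_i r_i = 4·0 + 3·3 + 7·7 + 11·1 + 1·5 = 74 ≡ 9.
  S_1 = Σ v_i α_i r_i = 4·1·0 + 3·9·3 + 7·2·7 + 11·8·1 + 1·10·5 = 317 ≡ 5.
  α_i^2 mod 13 = [1, 3, 4, 12, 9].
  S_2 = Σ v_i α_i^2 r_i = 4·1·0 + 3·3·3 + 7·4·7 + 11·12·1 + 1·9·5 = 400 ≡ 10.
  S = (9, 5, 10) ≠ 0, so r is not a codeword (an error is present).
Step 3: locate the error. For a single error e at position i, S_ℓ = v_i·e·α_i^ℓ, so α_err = S_1/S_0.
  S_0^{−1} = 9^{−1} = 3 (mod 13), so α_err = 5·3 = 15 ≡ 2 = α_3. Error position i = 3.
  Consistency check: S_2/S_1 = 10·8 = 80 ≡ 2 = α_err ✓ (single-error assumption holds).
Step 4: error magnitude e = S_0/v_3 = S_0·∏_{j≠3}(α_3 − α_j) = 9·2 = 18 ≡ 5 (mod 13).
Step 5: correct position 3: c_3 = r_3 − e = 7 − 5 ≡ 2 (mod 13). Hence c = [0, 3, 2, 1, 5].
  Check: interpolating c through the α_i gives m(x) = 11 + 2·x (degree < 2) with m(α_i) = c_i for every i, so c is indeed a codeword.


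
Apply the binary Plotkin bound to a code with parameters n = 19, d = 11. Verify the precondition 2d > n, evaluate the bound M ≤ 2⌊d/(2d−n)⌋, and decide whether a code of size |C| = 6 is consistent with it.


Plotkin bound M ≤ 6; given |C| = 6 ≤ bound (satisfied).

Check applicability: 2d = 22, n = 19.
2d − n = 3 > 0, so Plotkin applies.
Compute d/(2d−n) = 11/3 ≈ 3.6667.
⌊d/(2d−n)⌋ = 3.
Plotkin bound: M ≤ 2·3 = 6.
Given |C| = 6, check: satisfied.
This |C| is at the Plotkin bound.


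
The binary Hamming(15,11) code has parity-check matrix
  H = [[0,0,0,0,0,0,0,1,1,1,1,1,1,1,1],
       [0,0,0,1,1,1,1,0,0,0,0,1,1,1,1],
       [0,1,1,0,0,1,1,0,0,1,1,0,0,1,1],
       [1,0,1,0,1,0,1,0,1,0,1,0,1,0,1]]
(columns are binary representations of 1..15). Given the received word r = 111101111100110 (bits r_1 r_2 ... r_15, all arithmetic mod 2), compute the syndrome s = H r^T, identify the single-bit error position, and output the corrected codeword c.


s = (1, 1, 0, 1)^T, error position = 13, corrected codeword c = 111101111100010

Compute s = H r^T mod 2 one row at a time:
  s_1 = 1 + 1 + 1 + 0 + 0 + 1 + 1 + 0 = 5 ≡ 1 (mod 2).
  s_2 = 1 + 0 + 1 + 1 + 0 + 1 + 1 + 0 = 5 ≡ 1 (mod 2).
  s_3 = 1 + 1 + 1 + 1 + 1 + 0 + 1 + 0 = 6 ≡ 0 (mod 2).
  s_4 = 1 + 1 + 0 + 1 + 1 + 0 + 1 + 0 = 5 ≡ 1 (mod 2).
s = (1, 1, 0, 1)^T — this equals column 13 of H (binary 1101), so error is at position 13.
Correct: flip bit 13 of r = 111101111100110 to get c = 111101111100010.


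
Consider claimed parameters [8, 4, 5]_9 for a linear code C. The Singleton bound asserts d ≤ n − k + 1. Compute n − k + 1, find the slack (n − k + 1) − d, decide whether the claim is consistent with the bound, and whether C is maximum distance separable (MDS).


Singleton RHS = n − k + 1 = 5, slack = 0, bound satisfied, MDS.

Singleton bound: d ≤ n − k + 1.
Here n = 8, k = 4, so n − k + 1 = 5.
Given d = 5, check d ≤ 5: YES.
Slack = (n − k + 1) − d = 0.
The code is MDS (slack = 0).
Description: the claimed parameters are [8, 4, 5]_9; such a code would be MDS (meets Singleton bound).


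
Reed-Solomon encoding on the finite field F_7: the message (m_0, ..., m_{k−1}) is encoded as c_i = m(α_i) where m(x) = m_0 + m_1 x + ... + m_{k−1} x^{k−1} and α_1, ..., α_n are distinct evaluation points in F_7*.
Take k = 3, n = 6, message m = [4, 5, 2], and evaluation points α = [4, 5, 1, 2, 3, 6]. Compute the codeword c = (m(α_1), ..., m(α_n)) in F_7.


c = [0, 2, 4, 1, 2, 1]

Message polynomial: m(x) = 4 + 5·x + 2·x^2 (mod 7).
For each evaluation point α_i, compute m(α_i) mod 7:
  α_1 = 4: Horner steps 2 → 6 → 0, so m(4) = 0.
  α_2 = 5: Horner steps 2 → 1 → 2, so m(5) = 2.
  α_3 = 1: Horner steps 2 → 0 → 4, so m(1) = 4.
  α_4 = 2: Horner steps 2 → 2 → 1, so m(2) = 1.
  α_5 = 3: Horner steps 2 → 4 → 2, so m(3) = 2.
  α_6 = 6: Horner steps 2 → 3 → 1, so m(6) = 1.
Codeword c = [0, 2, 4, 1, 2, 1] ∈ F_7^6.


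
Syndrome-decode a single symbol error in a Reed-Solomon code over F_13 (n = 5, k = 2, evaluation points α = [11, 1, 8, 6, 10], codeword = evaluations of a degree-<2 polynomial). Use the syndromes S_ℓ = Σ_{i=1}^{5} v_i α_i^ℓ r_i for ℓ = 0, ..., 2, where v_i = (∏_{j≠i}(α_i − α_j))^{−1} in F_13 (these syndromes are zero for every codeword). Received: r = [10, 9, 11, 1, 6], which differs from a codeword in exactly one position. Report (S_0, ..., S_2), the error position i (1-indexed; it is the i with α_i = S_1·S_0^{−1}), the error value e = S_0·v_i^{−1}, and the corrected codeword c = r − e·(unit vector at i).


S = (3, 5, 4), error at position 4, error magnitude e = 11, c = [10, 9, 11, 3, 6].

Step 1: column multipliers v_i = (∏_{j≠i}(α_i − α_j))^{−1} mod 13.
  i = 1 (α = 11): (11−1)(11−8)(11−6)(11−10) = 10·3·5·1 = 150 ≡ 7, so v_1 = 7^{−1} = 2 (mod 13).
  i = 2 (α = 1): (1−11)(1−8)(1−6)(1−10) = (−10)·(−7)·(−5)·(−9) = 3150 ≡ 4, so v_2 = 4^{−1} = 10 (mod 13).
  i = 3 (α = 8): (8−11)(8−1)(8−6)(8−10) = (−3)·7·2·(−2) = 84 ≡ 6, so v_3 = 6^{−1} = 11 (mod 13).
  i = 4 (α = 6): (6−11)(6−1)(6−8)(6−10) = (−5)·5·(−2)·(−4) = −200 ≡ 8, so v_4 = 8^{−1} = 5 (mod 13).
  i = 5 (α = 10): (10−11)(10−1)(10−8)(10−6) = (−1)·9·2·4 = −72 ≡ 6, so v_5 = 6^{−1} = 11 (mod 13).
  v = [2, 10, 11, 5, 11].
Step 2: syndromes of r = [10, 9, 11, 1, 6] (all sums mod 13).
  S_0 = Σ v_i r_i = 2·10 + 10·9 + 11·11 + 5·1 + 11·6 = 302 ≡ 3.
  S_1 = Σ v_i α_i r_i = 2·11·10 + 10·1·9 + 11·8·11 + 5·6·1 + 11·10·6 = 1968 ≡ 5.
  α_i^2 mod 13 = [4, 1, 12, 10, 9].
  S_2 = Σ v_i α_i^2 r_i = 2·4·10 + 10·1·9 + 11·12·11 + 5·10·1 + 11·9·6 = 2266 ≡ 4.
  S = (3, 5, 4) ≠ 0, so r is not a codeword (an error is present).
Step 3: locate the error. For a single error e at position i, S_ℓ = v_i·e·α_i^ℓ, so α_err = S_1/S_0.
  S_0^{−1} = 3^{−1} = 9 (mod 13), so α_err = 5·9 = 45 ≡ 6 = α_4. Error position i = 4.
  Consistency check: S_2/S_1 = 4·8 = 32 ≡ 6 = α_err ✓ (single-error assumption holds).
Step 4: error magnitude e = S_0/v_4 = S_0·∏_{j≠4}(α_4 − α_j) = 3·8 = 24 ≡ 11 (mod 13).
Step 5: correct position 4: c_4 = r_4 − e = 1 − 11 ≡ 3 (mod 13). Hence c = [10, 9, 11, 3, 6].
  Check: interpolating c through the α_i gives m(x) = 5 + 4·x (degree < 2) with m(α_i) = c_i for every i, so c is indeed a codeword.


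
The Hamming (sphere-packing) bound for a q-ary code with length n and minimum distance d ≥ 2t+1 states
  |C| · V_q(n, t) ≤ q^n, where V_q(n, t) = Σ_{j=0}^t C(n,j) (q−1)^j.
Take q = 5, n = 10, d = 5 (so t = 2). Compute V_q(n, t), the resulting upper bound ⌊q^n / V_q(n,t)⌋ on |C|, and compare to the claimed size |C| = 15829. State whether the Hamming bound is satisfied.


V_q(n, t) = 761, q^n = 9765625, Hamming bound = 12832, |C| = 15829 > bound (violated).

Step 1: Compute V_q(n, t) = Σ_{j=0}^2 C(n, j) (q−1)^j.
  j = 0: C(10,0)·(4)^0 = 1·1 = 1.
  j = 1: C(10,1)·(4)^1 = 10·4 = 40.
  j = 2: C(10,2)·(4)^2 = 45·16 = 720.
  V_q(n, t) = 1 + 40 + 720 = 761.
Step 2: q^n = 5^10 = 9765625.
Step 3: Hamming bound ⌊q^n / V_q(n,t)⌋ = ⌊9765625/761⌋ = 12832.
Step 4: Compare |C| = 15829 to 12832: violated.
The claimed |C| lies above the Hamming bound, so no 5-ary code of length 10 with d ≥ 5 can have 15829 codewords.


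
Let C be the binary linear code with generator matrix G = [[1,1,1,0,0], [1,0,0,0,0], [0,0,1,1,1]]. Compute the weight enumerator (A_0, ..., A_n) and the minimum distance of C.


Weight distribution: A_0 = 1, A_1 = 1, A_2 = 1, A_3 = 3, A_4 = 2. Minimum distance d = 1.

Enumerate all 2^3 = 8 messages m ∈ F_2^3.
For each, compute codeword c = mG in F_2^5, then tally its weight.
  m = 000 → c = 00000, weight = 0.
  m = 100 → c = 11100, weight = 3.
  m = 010 → c = 10000, weight = 1.
  m = 110 → c = 01100, weight = 2.
  m = 001 → c = 00111, weight = 3.
  m = 101 → c = 11011, weight = 4.
  m = 011 → c = 10111, weight = 4.
  m = 111 → c = 01011, weight = 3.
Tally weights:
  weight 0: 1 codewords.
  weight 1: 1 codewords.
  weight 2: 1 codewords.
  weight 3: 3 codewords.
  weight 4: 2 codewords.
Minimum distance d = smallest w > 0 with A_w > 0 = 1.
Sanity: Σ A_w = 8 = 2^3 = 8 ✓.


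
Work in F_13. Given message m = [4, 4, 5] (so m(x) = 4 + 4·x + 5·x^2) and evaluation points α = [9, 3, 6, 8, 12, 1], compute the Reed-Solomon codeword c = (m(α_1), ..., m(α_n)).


c = [3, 9, 0, 5, 5, 0]

Message polynomial: m(x) = 4 + 4·x + 5·x^2 (mod 13).
For each evaluation point α_i, compute m(α_i) mod 13:
  α_1 = 9: Horner steps 5 → 10 → 3, so m(9) = 3.
  α_2 = 3: Horner steps 5 → 6 → 9, so m(3) = 9.
  α_3 = 6: Horner steps 5 → 8 → 0, so m(6) = 0.
  α_4 = 8: Horner steps 5 → 5 → 5, so m(8) = 5.
  α_5 = 12: Horner steps 5 → 12 → 5, so m(12) = 5.
  α_6 = 1: Horner steps 5 → 9 → 0, so m(1) = 0.
Codeword c = [3, 9, 0, 5, 5, 0] ∈ F_13^6.


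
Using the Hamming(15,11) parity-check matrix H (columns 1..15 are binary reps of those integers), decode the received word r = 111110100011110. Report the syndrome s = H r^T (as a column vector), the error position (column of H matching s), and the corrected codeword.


s = (0, 0, 1, 0)^T, error position = 2, corrected codeword c = 101110100011110

Compute s = H r^T mod 2 one row at a time:
  s_1 = 0 + 0 + 0 + 1 + 1 + 1 + 1 + 0 = 4 ≡ 0 (mod 2).
  s_2 = 1 + 1 + 0 + 1 + 1 + 1 + 1 + 0 = 6 ≡ 0 (mod 2).
  s_3 = 1 + 1 + 0 + 1 + 0 + 1 + 1 + 0 = 5 ≡ 1 (mod 2).
  s_4 = 1 + 1 + 1 + 1 + 0 + 1 + 1 + 0 = 6 ≡ 0 (mod 2).
s = (0, 0, 1, 0)^T — this equals column 2 of H (binary 0010), so error is at position 2.
Correct: flip bit 2 of r = 111110100011110 to get c = 101110100011110.


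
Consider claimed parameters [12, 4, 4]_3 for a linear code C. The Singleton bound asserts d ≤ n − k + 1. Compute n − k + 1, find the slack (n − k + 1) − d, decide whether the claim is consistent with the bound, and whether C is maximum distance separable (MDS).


Singleton RHS = n − k + 1 = 9, slack = 5, bound satisfied, not MDS.

Singleton bound: d ≤ n − k + 1.
Here n = 12, k = 4, so n − k + 1 = 9.
Given d = 4, check d ≤ 9: YES.
Slack = (n − k + 1) − d = 5.
The code is NOT MDS (slack = 5 > 0).
Description: the claimed parameters are [12, 4, 4]_3; such a code would be non-MDS.


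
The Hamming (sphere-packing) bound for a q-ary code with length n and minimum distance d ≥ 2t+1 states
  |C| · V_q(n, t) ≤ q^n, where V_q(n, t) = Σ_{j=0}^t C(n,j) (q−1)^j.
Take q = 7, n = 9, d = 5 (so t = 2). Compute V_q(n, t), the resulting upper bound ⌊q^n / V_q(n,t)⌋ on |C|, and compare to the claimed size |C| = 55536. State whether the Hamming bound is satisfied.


V_q(n, t) = 1351, q^n = 40353607, Hamming bound = 29869, |C| = 55536 > bound (violated).

Step 1: Compute V_q(n, t) = Σ_{j=0}^2 C(n, j) (q−1)^j.
  j = 0: C(9,0)·(6)^0 = 1·1 = 1.
  j = 1: C(9,1)·(6)^1 = 9·6 = 54.
  j = 2: C(9,2)·(6)^2 = 36·36 = 1296.
  V_q(n, t) = 1 + 54 + 1296 = 1351.
Step 2: q^n = 7^9 = 40353607.
Step 3: Hamming bound ⌊q^n / V_q(n,t)⌋ = ⌊40353607/1351⌋ = 29869.
Step 4: Compare |C| = 55536 to 29869: violated.
The claimed |C| lies above the Hamming bound, so no 7-ary code of length 9 with d ≥ 5 can have 55536 codewords.


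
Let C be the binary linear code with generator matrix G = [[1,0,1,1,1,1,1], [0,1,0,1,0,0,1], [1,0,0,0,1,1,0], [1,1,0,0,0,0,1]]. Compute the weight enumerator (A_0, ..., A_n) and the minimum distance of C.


Weight distribution: A_0 = 1, A_2 = 2, A_3 = 6, A_4 = 3, A_5 = 2, A_6 = 2. Minimum distance d = 2.

Enumerate all 2^4 = 16 messages m ∈ F_2^4.
For each, compute codeword c = mG in F_2^7, then tally its weight.
  m = 0000 → c = 0000000, weight = 0.
  m = 1000 → c = 1011111, weight = 6.
  m = 0100 → c = 0101001, weight = 3.
  m = 1100 → c = 1110110, weight = 5.
  m = 0010 → c = 1000110, weight = 3.
  m = 1010 → c = 0011001, weight = 3.
  m = 0110 → c = 1101111, weight = 6.
  m = 1110 → c = 0110000, weight = 2.
  m = 0001 → c = 1100001, weight = 3.
  m = 1001 → c = 0111110, weight = 5.
  m = 0101 → c = 1001000, weight = 2.
  m = 1101 → c = 0010111, weight = 4.
  m = 0011 → c = 0100111, weight = 4.
  m = 1011 → c = 1111000, weight = 4.
  m = 0111 → c = 0001110, weight = 3.
  m = 1111 → c = 1010001, weight = 3.
Tally weights:
  weight 0: 1 codewords.
  weight 2: 2 codewords.
  weight 3: 6 codewords.
  weight 4: 3 codewords.
  weight 5: 2 codewords.
  weight 6: 2 codewords.
Minimum distance d = smallest w > 0 with A_w > 0 = 2.
Sanity: Σ A_w = 16 = 2^4 = 16 ✓.


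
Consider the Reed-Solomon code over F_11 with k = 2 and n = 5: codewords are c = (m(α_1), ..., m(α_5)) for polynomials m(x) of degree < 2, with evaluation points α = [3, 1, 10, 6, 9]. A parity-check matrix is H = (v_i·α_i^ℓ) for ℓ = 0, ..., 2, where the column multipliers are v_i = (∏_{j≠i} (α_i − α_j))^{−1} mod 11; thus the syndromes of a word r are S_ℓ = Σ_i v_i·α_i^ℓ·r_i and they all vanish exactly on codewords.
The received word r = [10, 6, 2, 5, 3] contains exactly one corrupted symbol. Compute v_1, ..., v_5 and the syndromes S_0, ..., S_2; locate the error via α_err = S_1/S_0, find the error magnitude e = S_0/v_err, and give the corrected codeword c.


S = (8, 6, 10), error at position 5, error magnitude e = 3, c = [10, 6, 2, 5, 0].

Step 1: column multipliers v_i = (∏_{j≠i}(α_i − α_j))^{−1} mod 11.
  i = 1 (α = 3): (3−1)(3−10)(3−6)(3−9) = 2·(−7)·(−3)·(−6) = −252 ≡ 1, so v_1 = 1^{−1} = 1 (mod 11).
  i = 2 (α = 1): (1−3)(1−10)(1−6)(1−9) = (−2)·(−9)·(−5)·(−8) = 720 ≡ 5, so v_2 = 5^{−1} = 9 (mod 11).
  i = 3 (α = 10): (10−3)(10−1)(10−6)(10−9) = 7·9·4·1 = 252 ≡ 10, so v_3 = 10^{−1} = 10 (mod 11).
  i = 4 (α = 6): (6−3)(6−1)(6−10)(6−9) = 3·5·(−4)·(−3) = 180 ≡ 4, so v_4 = 4^{−1} = 3 (mod 11).
  i = 5 (α = 9): (9−3)(9−1)(9−10)(9−6) = 6·8·(−1)·3 = −144 ≡ 10, so v_5 = 10^{−1} = 10 (mod 11).
  v = [1, 9, 10, 3, 10].
Step 2: syndromes of r = [10, 6, 2, 5, 3] (all sums mod 11).
  S_0 = Σ v_i r_i = 1·10 + 9·6 + 10·2 + 3·5 + 10·3 = 129 ≡ 8.
  S_1 = Σ v_i α_i r_i = 1·3·10 + 9·1·6 + 10·10·2 + 3·6·5 + 10·9·3 = 644 ≡ 6.
  α_i^2 mod 11 = [9, 1, 1, 3, 4].
  S_2 = Σ v_i α_i^2 r_i = 1·9·10 + 9·1·6 + 10·1·2 + 3·3·5 + 10·4·3 = 329 ≡ 10.
  S = (8, 6, 10) ≠ 0, so r is not a codeword (an error is present).
Step 3: locate the error. For a single error e at position i, S_ℓ = v_i·e·α_i^ℓ, so α_err = S_1/S_0.
  S_0^{−1} = 8^{−1} = 7 (mod 11), so α_err = 6·7 = 42 ≡ 9 = α_5. Error position i = 5.
  Consistency check: S_2/S_1 = 10·2 = 20 ≡ 9 = α_err ✓ (single-error assumption holds).
Step 4: error magnitude e = S_0/v_5 = S_0·∏_{j≠5}(α_5 − α_j) = 8·10 = 80 ≡ 3 (mod 11).
Step 5: correct position 5: c_5 = r_5 − e = 3 − 3 ≡ 0 (mod 11). Hence c = [10, 6, 2, 5, 0].
  Check: interpolating c through the α_i gives m(x) = 4 + 2·x (degree < 2) with m(α_i) = c_i for every i, so c is indeed a codeword.


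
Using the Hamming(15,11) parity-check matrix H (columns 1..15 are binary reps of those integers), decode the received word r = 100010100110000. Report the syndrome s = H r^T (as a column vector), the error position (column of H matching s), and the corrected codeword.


s = (0, 0, 1, 0)^T, error position = 2, corrected codeword c = 110010100110000

Compute s = H r^T mod 2 one row at a time:
  s_1 = 0 + 0 + 1 + 1 + 0 + 0 + 0 + 0 = 2 ≡ 0 (mod 2).
  s_2 = 0 + 1 + 0 + 1 + 0 + 0 + 0 + 0 = 2 ≡ 0 (mod 2).
  s_3 = 0 + 0 + 0 + 1 + 1 + 1 + 0 + 0 = 3 ≡ 1 (mod 2).
  s_4 = 1 + 0 + 1 + 1 + 0 + 1 + 0 + 0 = 4 ≡ 0 (mod 2).
s = (0, 0, 1, 0)^T — this equals column 2 of H (binary 0010), so error is at position 2.
Correct: flip bit 2 of r = 100010100110000 to get c = 110010100110000.


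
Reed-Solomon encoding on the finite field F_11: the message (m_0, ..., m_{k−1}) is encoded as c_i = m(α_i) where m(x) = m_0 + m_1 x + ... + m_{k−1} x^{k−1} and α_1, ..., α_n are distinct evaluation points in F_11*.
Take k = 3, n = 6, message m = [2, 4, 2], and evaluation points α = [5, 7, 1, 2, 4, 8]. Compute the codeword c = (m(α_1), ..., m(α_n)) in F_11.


c = [6, 7, 8, 7, 6, 8]

Message polynomial: m(x) = 2 + 4·x + 2·x^2 (mod 11).
For each evaluation point α_i, compute m(α_i) mod 11:
  α_1 = 5: Horner steps 2 → 3 → 6, so m(5) = 6.
  α_2 = 7: Horner steps 2 → 7 → 7, so m(7) = 7.
  α_3 = 1: Horner steps 2 → 6 → 8, so m(1) = 8.
  α_4 = 2: Horner steps 2 → 8 → 7, so m(2) = 7.
  α_5 = 4: Horner steps 2 → 1 → 6, so m(4) = 6.
  α_6 = 8: Horner steps 2 → 9 → 8, so m(8) = 8.
Codeword c = [6, 7, 8, 7, 6, 8] ∈ F_11^6.


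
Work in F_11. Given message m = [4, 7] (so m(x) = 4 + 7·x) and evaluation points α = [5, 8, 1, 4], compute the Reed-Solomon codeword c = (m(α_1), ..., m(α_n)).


c = [6, 5, 0, 10]

Message polynomial: m(x) = 4 + 7·x (mod 11).
For each evaluation point α_i, compute m(α_i) mod 11:
  α_1 = 5: Horner steps 7 → 6, so m(5) = 6.
  α_2 = 8: Horner steps 7 → 5, so m(8) = 5.
  α_3 = 1: Horner steps 7 → 0, so m(1) = 0.
  α_4 = 4: Horner steps 7 → 10, so m(4) = 10.
Codeword c = [6, 5, 0, 10] ∈ F_11^4.


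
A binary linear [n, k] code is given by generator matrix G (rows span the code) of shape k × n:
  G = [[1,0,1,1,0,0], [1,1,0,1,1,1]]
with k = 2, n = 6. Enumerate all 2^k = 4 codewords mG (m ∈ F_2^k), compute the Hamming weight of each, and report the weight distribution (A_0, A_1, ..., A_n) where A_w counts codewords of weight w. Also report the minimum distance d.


Weight distribution: A_0 = 1, A_3 = 1, A_4 = 1, A_5 = 1. Minimum distance d = 3.

Enumerate all 2^2 = 4 messages m ∈ F_2^2.
For each, compute codeword c = mG in F_2^6, then tally its weight.
  m = 00 → c = 000000, weight = 0.
  m = 10 → c = 101100, weight = 3.
  m = 01 → c = 110111, weight = 5.
  m = 11 → c = 011011, weight = 4.
Tally weights:
  weight 0: 1 codewords.
  weight 3: 1 codewords.
  weight 4: 1 codewords.
  weight 5: 1 codewords.
Minimum distance d = smallest w > 0 with A_w > 0 = 3.
Sanity: Σ A_w = 4 = 2^2 = 4 ✓.


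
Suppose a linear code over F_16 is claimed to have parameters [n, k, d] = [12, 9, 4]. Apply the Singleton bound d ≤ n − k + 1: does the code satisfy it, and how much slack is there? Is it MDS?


Singleton RHS = n − k + 1 = 4, slack = 0, bound satisfied, MDS.

Singleton bound: d ≤ n − k + 1.
Here n = 12, k = 9, so n − k + 1 = 4.
Given d = 4, check d ≤ 4: YES.
Slack = (n − k + 1) − d = 0.
The code is MDS (slack = 0).
Description: the claimed parameters are [12, 9, 4]_16; such a code would be MDS (meets Singleton bound).


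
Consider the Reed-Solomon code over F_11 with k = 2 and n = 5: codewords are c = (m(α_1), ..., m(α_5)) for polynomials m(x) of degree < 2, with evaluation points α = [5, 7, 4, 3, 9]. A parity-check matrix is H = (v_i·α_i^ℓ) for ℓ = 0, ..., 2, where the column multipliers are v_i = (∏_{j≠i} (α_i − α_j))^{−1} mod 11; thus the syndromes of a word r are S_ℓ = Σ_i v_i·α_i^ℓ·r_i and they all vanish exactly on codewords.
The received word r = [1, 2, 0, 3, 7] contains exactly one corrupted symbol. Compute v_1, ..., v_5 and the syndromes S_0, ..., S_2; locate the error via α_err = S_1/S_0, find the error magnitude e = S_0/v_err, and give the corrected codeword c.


S = (3, 4, 9), error at position 1, error magnitude e = 4, c = [8, 2, 0, 3, 7].

Step 1: column multipliers v_i = (∏_{j≠i}(α_i − α_j))^{−1} mod 11.
  i = 1 (α = 5): (5−7)(5−4)(5−3)(5−9) = (−2)·1·2·(−4) = 16 ≡ 5, so v_1 = 5^{−1} = 9 (mod 11).
  i = 2 (α = 7): (7−5)(7−4)(7−3)(7−9) = 2·3·4·(−2) = −48 ≡ 7, so v_2 = 7^{−1} = 8 (mod 11).
  i = 3 (α = 4): (4−5)(4−7)(4−3)(4−9) = (−1)·(−3)·1·(−5) = −15 ≡ 7, so v_3 = 7^{−1} = 8 (mod 11).
  i = 4 (α = 3): (3−5)(3−7)(3−4)(3−9) = (−2)·(−4)·(−1)·(−6) = 48 ≡ 4, so v_4 = 4^{−1} = 3 (mod 11).
  i = 5 (α = 9): (9−5)(9−7)(9−4)(9−3) = 4·2·5·6 = 240 ≡ 9, so v_5 = 9^{−1} = 5 (mod 11).
  v = [9, 8, 8, 3, 5].
Step 2: syndromes of r = [1, 2, 0, 3, 7] (all sums mod 11).
  S_0 = Σ v_i r_i = 9·1 + 8·2 + 8·0 + 3·3 + 5·7 = 69 ≡ 3.
  S_1 = Σ v_i α_i r_i = 9·5·1 + 8·7·2 + 8·4·0 + 3·3·3 + 5·9·7 = 499 ≡ 4.
  α_i^2 mod 11 = [3, 5, 5, 9, 4].
  S_2 = Σ v_i α_i^2 r_i = 9·3·1 + 8·5·2 + 8·5·0 + 3·9·3 + 5·4·7 = 328 ≡ 9.
  S = (3, 4, 9) ≠ 0, so r is not a codeword (an error is present).
Step 3: locate the error. For a single error e at position i, S_ℓ = v_i·e·α_i^ℓ, so α_err = S_1/S_0.
  S_0^{−1} = 3^{−1} = 4 (mod 11), so α_err = 4·4 = 16 ≡ 5 = α_1. Error position i = 1.
  Consistency check: S_2/S_1 = 9·3 = 27 ≡ 5 = α_err ✓ (single-error assumption holds).
Step 4: error magnitude e = S_0/v_1 = S_0·∏_{j≠1}(α_1 − α_j) = 3·5 = 15 ≡ 4 (mod 11).
Step 5: correct position 1: c_1 = r_1 − e = 1 − 4 ≡ 8 (mod 11). Hence c = [8, 2, 0, 3, 7].
  Check: interpolating c through the α_i gives m(x) = 1 + 8·x (degree < 2) with m(α_i) = c_i for every i, so c is indeed a codeword.


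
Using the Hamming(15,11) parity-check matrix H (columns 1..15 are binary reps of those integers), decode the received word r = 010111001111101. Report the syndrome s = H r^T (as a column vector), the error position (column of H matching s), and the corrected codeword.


s = (0, 0, 1, 1)^T, error position = 3, corrected codeword c = 011111001111101

Compute s = H r^T mod 2 one row at a time:
  s_1 = 0 + 1 + 1 + 1 + 1 + 1 + 0 + 1 = 6 ≡ 0 (mod 2).
  s_2 = 1 + 1 + 1 + 0 + 1 + 1 + 0 + 1 = 6 ≡ 0 (mod 2).
  s_3 = 1 + 0 + 1 + 0 + 1 + 1 + 0 + 1 = 5 ≡ 1 (mod 2).
  s_4 = 0 + 0 + 1 + 0 + 1 + 1 + 1 + 1 = 5 ≡ 1 (mod 2).
s = (0, 0, 1, 1)^T — this equals column 3 of H (binary 0011), so error is at position 3.
Correct: flip bit 3 of r = 010111001111101 to get c = 011111001111101.


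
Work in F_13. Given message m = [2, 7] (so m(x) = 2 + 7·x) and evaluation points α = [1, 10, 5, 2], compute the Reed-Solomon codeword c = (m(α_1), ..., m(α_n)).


c = [9, 7, 11, 3]

Message polynomial: m(x) = 2 + 7·x (mod 13).
For each evaluation point α_i, compute m(α_i) mod 13:
  α_1 = 1: Horner steps 7 → 9, so m(1) = 9.
  α_2 = 10: Horner steps 7 → 7, so m(10) = 7.
  α_3 = 5: Horner steps 7 → 11, so m(5) = 11.
  α_4 = 2: Horner steps 7 → 3, so m(2) = 3.
Codeword c = [9, 7, 11, 3] ∈ F_13^4.


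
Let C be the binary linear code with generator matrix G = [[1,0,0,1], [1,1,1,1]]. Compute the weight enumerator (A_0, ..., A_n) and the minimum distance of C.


Weight distribution: A_0 = 1, A_2 = 2, A_4 = 1. Minimum distance d = 2.

Enumerate all 2^2 = 4 messages m ∈ F_2^2.
For each, compute codeword c = mG in F_2^4, then tally its weight.
  m = 00 → c = 0000, weight = 0.
  m = 10 → c = 1001, weight = 2.
  m = 01 → c = 1111, weight = 4.
  m = 11 → c = 0110, weight = 2.
Tally weights:
  weight 0: 1 codewords.
  weight 2: 2 codewords.
  weight 4: 1 codewords.
Minimum distance d = smallest w > 0 with A_w > 0 = 2.
Sanity: Σ A_w = 4 = 2^2 = 4 ✓.


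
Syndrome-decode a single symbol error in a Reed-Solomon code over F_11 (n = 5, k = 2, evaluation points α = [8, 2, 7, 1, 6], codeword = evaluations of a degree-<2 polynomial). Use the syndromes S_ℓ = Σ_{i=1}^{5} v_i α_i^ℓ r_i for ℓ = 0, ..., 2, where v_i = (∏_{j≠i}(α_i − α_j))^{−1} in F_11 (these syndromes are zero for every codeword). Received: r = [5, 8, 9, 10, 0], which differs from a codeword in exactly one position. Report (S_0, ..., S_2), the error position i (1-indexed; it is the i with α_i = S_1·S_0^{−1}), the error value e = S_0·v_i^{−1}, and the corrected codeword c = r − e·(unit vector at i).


S = (6, 4, 10), error at position 1, error magnitude e = 9, c = [7, 8, 9, 10, 0].

Step 1: column multipliers v_i = (∏_{j≠i}(α_i − α_j))^{−1} mod 11.
  i = 1 (α = 8): (8−2)(8−7)(8−1)(8−6) = 6·1·7·2 = 84 ≡ 7, so v_1 = 7^{−1} = 8 (mod 11).
  i = 2 (α = 2): (2−8)(2−7)(2−1)(2−6) = (−6)·(−5)·1·(−4) = −120 ≡ 1, so v_2 = 1^{−1} = 1 (mod 11).
  i = 3 (α = 7): (7−8)(7−2)(7−1)(7−6) = (−1)·5·6·1 = −30 ≡ 3, so v_3 = 3^{−1} = 4 (mod 11).
  i = 4 (α = 1): (1−8)(1−2)(1−7)(1−6) = (−7)·(−1)·(−6)·(−5) = 210 ≡ 1, so v_4 = 1^{−1} = 1 (mod 11).
  i = 5 (α = 6): (6−8)(6−2)(6−7)(6−1) = (−2)·4·(−1)·5 = 40 ≡ 7, so v_5 = 7^{−1} = 8 (mod 11).
  v = [8, 1, 4, 1, 8].
Step 2: syndromes of r = [5, 8, 9, 10, 0] (all sums mod 11).
  S_0 = Σ v_i r_i = 8·5 + 1·8 + 4·9 + 1·10 + 8·0 = 94 ≡ 6.
  S_1 = Σ v_i α_i r_i = 8·8·5 + 1·2·8 + 4·7·9 + 1·1·10 + 8·6·0 = 598 ≡ 4.
  α_i^2 mod 11 = [9, 4, 5, 1, 3].
  S_2 = Σ v_i α_i^2 r_i = 8·9·5 + 1·4·8 + 4·5·9 + 1·1·10 + 8·3·0 = 582 ≡ 10.
  S = (6, 4, 10) ≠ 0, so r is not a codeword (an error is present).
Step 3: locate the error. For a single error e at position i, S_ℓ = v_i·e·α_i^ℓ, so α_err = S_1/S_0.
  S_0^{−1} = 6^{−1} = 2 (mod 11), so α_err = 4·2 = 8 ≡ 8 = α_1. Error position i = 1.
  Consistency check: S_2/S_1 = 10·3 = 30 ≡ 8 = α_err ✓ (single-error assumption holds).
Step 4: error magnitude e = S_0/v_1 = S_0·∏_{j≠1}(α_1 − α_j) = 6·7 = 42 ≡ 9 (mod 11).
Step 5: correct position 1: c_1 = r_1 − e = 5 − 9 ≡ 7 (mod 11). Hence c = [7, 8, 9, 10, 0].
  Check: interpolating c through the α_i gives m(x) = 1 + 9·x (degree < 2) with m(α_i) = c_i for every i, so c is indeed a codeword.


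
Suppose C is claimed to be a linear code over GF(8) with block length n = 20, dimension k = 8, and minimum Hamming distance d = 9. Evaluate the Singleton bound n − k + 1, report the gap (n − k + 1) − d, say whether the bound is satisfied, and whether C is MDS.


Singleton RHS = n − k + 1 = 13, slack = 4, bound satisfied, not MDS.

Singleton bound: d ≤ n − k + 1.
Here n = 20, k = 8, so n − k + 1 = 13.
Given d = 9, check d ≤ 13: YES.
Slack = (n − k + 1) − d = 4.
The code is NOT MDS (slack = 4 > 0).
Description: the claimed parameters are [20, 8, 9]_8; such a code would be non-MDS.


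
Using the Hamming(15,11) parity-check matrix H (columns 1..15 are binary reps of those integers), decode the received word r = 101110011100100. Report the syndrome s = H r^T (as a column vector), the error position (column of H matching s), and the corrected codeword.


s = (0, 1, 0, 1)^T, error position = 5, corrected codeword c = 101100011100100

Compute s = H r^T mod 2 one row at a time:
  s_1 = 1 + 1 + 1 + 0 + 0 + 1 + 0 + 0 = 4 ≡ 0 (mod 2).
  s_2 = 1 + 1 + 0 + 0 + 0 + 1 + 0 + 0 = 3 ≡ 1 (mod 2).
  s_3 = 0 + 1 + 0 + 0 + 1 + 0 + 0 + 0 = 2 ≡ 0 (mod 2).
  s_4 = 1 + 1 + 1 + 0 + 1 + 0 + 1 + 0 = 5 ≡ 1 (mod 2).
s = (0, 1, 0, 1)^T — this equals column 5 of H (binary 0101), so error is at position 5.
Correct: flip bit 5 of r = 101110011100100 to get c = 101100011100100.


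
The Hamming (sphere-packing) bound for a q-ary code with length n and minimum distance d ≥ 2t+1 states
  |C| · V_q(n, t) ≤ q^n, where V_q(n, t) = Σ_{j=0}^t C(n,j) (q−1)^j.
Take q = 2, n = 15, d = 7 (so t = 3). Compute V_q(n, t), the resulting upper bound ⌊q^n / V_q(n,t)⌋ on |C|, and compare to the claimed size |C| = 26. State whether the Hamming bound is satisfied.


V_q(n, t) = 576, q^n = 32768, Hamming bound = 56, |C| = 26 ≤ bound (satisfied).

Step 1: Compute V_q(n, t) = Σ_{j=0}^3 C(n, j) (q−1)^j.
  j = 0: C(15,0)·(1)^0 = 1·1 = 1.
  j = 1: C(15,1)·(1)^1 = 15·1 = 15.
  j = 2: C(15,2)·(1)^2 = 105·1 = 105.
  j = 3: C(15,3)·(1)^3 = 455·1 = 455.
  V_q(n, t) = 1 + 15 + 105 + 455 = 576.
Step 2: q^n = 2^15 = 32768.
Step 3: Hamming bound ⌊q^n / V_q(n,t)⌋ = ⌊32768/576⌋ = 56.
Step 4: Compare |C| = 26 to 56: satisfied.
The claimed |C| lies below the Hamming bound.


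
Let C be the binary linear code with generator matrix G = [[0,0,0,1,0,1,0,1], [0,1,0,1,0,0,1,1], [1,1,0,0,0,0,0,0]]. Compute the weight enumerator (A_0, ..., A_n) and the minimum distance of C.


Weight distribution: A_0 = 1, A_2 = 1, A_3 = 3, A_4 = 2, A_5 = 1. Minimum distance d = 2.

Enumerate all 2^3 = 8 messages m ∈ F_2^3.
For each, compute codeword c = mG in F_2^8, then tally its weight.
  m = 000 → c = 00000000, weight = 0.
  m = 100 → c = 00010101, weight = 3.
  m = 010 → c = 01010011, weight = 4.
  m = 110 → c = 01000110, weight = 3.
  m = 001 → c = 11000000, weight = 2.
  m = 101 → c = 11010101, weight = 5.
  m = 011 → c = 10010011, weight = 4.
  m = 111 → c = 10000110, weight = 3.
Tally weights:
  weight 0: 1 codewords.
  weight 2: 1 codewords.
  weight 3: 3 codewords.
  weight 4: 2 codewords.
  weight 5: 1 codewords.
Minimum distance d = smallest w > 0 with A_w > 0 = 2.
Sanity: Σ A_w = 8 = 2^3 = 8 ✓.


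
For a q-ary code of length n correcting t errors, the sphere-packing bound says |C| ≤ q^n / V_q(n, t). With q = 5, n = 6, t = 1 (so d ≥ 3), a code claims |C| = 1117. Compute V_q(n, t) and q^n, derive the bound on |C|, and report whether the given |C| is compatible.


V_q(n, t) = 25, q^n = 15625, Hamming bound = 625, |C| = 1117 > bound (violated).

Step 1: Compute V_q(n, t) = Σ_{j=0}^1 C(n, j) (q−1)^j.
  j = 0: C(6,0)·(4)^0 = 1·1 = 1.
  j = 1: C(6,1)·(4)^1 = 6·4 = 24.
  V_q(n, t) = 1 + 24 = 25.
Step 2: q^n = 5^6 = 15625.
Step 3: Hamming bound ⌊q^n / V_q(n,t)⌋ = ⌊15625/25⌋ = 625.
Step 4: Compare |C| = 1117 to 625: violated.
The claimed |C| lies above the Hamming bound, so no 5-ary code of length 6 with d ≥ 3 can have 1117 codewords.


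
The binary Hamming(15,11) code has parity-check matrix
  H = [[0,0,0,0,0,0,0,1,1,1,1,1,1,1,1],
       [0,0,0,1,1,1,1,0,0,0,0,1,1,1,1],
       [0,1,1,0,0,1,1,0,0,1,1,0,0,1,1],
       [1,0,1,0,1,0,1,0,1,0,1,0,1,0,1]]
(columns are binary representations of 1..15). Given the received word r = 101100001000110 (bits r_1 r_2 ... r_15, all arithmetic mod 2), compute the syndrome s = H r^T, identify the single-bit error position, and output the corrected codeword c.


s = (1, 1, 0, 0)^T, error position = 12, corrected codeword c = 101100001001110

Compute s = H r^T mod 2 one row at a time:
  s_1 = 0 + 1 + 0 + 0 + 0 + 1 + 1 + 0 = 3 ≡ 1 (mod 2).
  s_2 = 1 + 0 + 0 + 0 + 0 + 1 + 1 + 0 = 3 ≡ 1 (mod 2).
  s_3 = 0 + 1 + 0 + 0 + 0 + 0 + 1 + 0 = 2 ≡ 0 (mod 2).
  s_4 = 1 + 1 + 0 + 0 + 1 + 0 + 1 + 0 = 4 ≡ 0 (mod 2).
s = (1, 1, 0, 0)^T — this equals column 12 of H (binary 1100), so error is at position 12.
Correct: flip bit 12 of r = 101100001000110 to get c = 101100001001110.


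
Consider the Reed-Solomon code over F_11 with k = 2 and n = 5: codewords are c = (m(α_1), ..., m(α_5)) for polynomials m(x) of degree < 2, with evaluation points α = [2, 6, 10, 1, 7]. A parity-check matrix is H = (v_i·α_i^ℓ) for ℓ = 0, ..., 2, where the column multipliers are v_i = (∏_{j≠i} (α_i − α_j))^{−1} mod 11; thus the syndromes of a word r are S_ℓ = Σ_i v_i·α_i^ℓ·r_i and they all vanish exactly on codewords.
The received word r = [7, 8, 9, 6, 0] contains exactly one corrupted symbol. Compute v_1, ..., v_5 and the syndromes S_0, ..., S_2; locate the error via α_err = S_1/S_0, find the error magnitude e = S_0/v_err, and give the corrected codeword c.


S = (4, 4, 4), error at position 4, error magnitude e = 2, c = [7, 8, 9, 4, 0].

Step 1: column multipliers v_i = (∏_{j≠i}(α_i − α_j))^{−1} mod 11.
  i = 1 (α = 2): (2−6)(2−10)(2−1)(2−7) = (−4)·(−8)·1·(−5) = −160 ≡ 5, so v_1 = 5^{−1} = 9 (mod 11).
  i = 2 (α = 6): (6−2)(6−10)(6−1)(6−7) = 4·(−4)·5·(−1) = 80 ≡ 3, so v_2 = 3^{−1} = 4 (mod 11).
  i = 3 (α = 10): (10−2)(10−6)(10−1)(10−7) = 8·4·9·3 = 864 ≡ 6, so v_3 = 6^{−1} = 2 (mod 11).
  i = 4 (α = 1): (1−2)(1−6)(1−10)(1−7) = (−1)·(−5)·(−9)·(−6) = 270 ≡ 6, so v_4 = 6^{−1} = 2 (mod 11).
  i = 5 (α = 7): (7−2)(7−6)(7−10)(7−1) = 5·1·(−3)·6 = −90 ≡ 9, so v_5 = 9^{−1} = 5 (mod 11).
  v = [9, 4, 2, 2, 5].
Step 2: syndromes of r = [7, 8, 9, 6, 0] (all sums mod 11).
  S_0 = Σ v_i r_i = 9·7 + 4·8 + 2·9 + 2·6 + 5·0 = 125 ≡ 4.
  S_1 = Σ v_i α_i r_i = 9·2·7 + 4·6·8 + 2·10·9 + 2·1·6 + 5·7·0 = 510 ≡ 4.
  α_i^2 mod 11 = [4, 3, 1, 1, 5].
  S_2 = Σ v_i α_i^2 r_i = 9·4·7 + 4·3·8 + 2·1·9 + 2·1·6 + 5·5·0 = 378 ≡ 4.
  S = (4, 4, 4) ≠ 0, so r is not a codeword (an error is present).
Step 3: locate the error. For a single error e at position i, S_ℓ = v_i·e·α_i^ℓ, so α_err = S_1/S_0.
  S_0^{−1} = 4^{−1} = 3 (mod 11), so α_err = 4·3 = 12 ≡ 1 = α_4. Error position i = 4.
  Consistency check: S_2/S_1 = 4·3 = 12 ≡ 1 = α_err ✓ (single-error assumption holds).
Step 4: error magnitude e = S_0/v_4 = S_0·∏_{j≠4}(α_4 − α_j) = 4·6 = 24 ≡ 2 (mod 11).
Step 5: correct position 4: c_4 = r_4 − e = 6 − 2 ≡ 4 (mod 11). Hence c = [7, 8, 9, 4, 0].
  Check: interpolating c through the α_i gives m(x) = 1 + 3·x (degree < 2) with m(α_i) = c_i for every i, so c is indeed a codeword.


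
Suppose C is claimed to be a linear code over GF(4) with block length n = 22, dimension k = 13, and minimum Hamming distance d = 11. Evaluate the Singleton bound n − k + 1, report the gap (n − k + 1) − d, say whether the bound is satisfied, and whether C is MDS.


Singleton RHS = n − k + 1 = 10, slack = -1, bound violated (no such code; not MDS).

Singleton bound: d ≤ n − k + 1.
Here n = 22, k = 13, so n − k + 1 = 10.
Given d = 11, check d ≤ 10: NO.
Slack = (n − k + 1) − d = -1.
The slack is negative: d = 11 exceeds n − k + 1 = 10 by 1, so the Singleton bound is violated and no linear [22, 13, 11]_4 code can exist. In particular it is not MDS (MDS requires d = n − k + 1 exactly).
Description: the claimed parameters are [22, 13, 11]_4; such a code would be impossible (violates the Singleton bound).


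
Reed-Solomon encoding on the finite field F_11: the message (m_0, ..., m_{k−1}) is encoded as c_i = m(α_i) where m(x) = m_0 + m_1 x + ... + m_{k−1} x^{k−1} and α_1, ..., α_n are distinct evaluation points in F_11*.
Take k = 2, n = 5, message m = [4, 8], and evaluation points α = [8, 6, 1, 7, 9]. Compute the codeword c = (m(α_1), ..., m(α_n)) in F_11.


c = [2, 8, 1, 5, 10]

Message polynomial: m(x) = 4 + 8·x (mod 11).
For each evaluation point α_i, compute m(α_i) mod 11:
  α_1 = 8: Horner steps 8 → 2, so m(8) = 2.
  α_2 = 6: Horner steps 8 → 8, so m(6) = 8.
  α_3 = 1: Horner steps 8 → 1, so m(1) = 1.
  α_4 = 7: Horner steps 8 → 5, so m(7) = 5.
  α_5 = 9: Horner steps 8 → 10, so m(9) = 10.
Codeword c = [2, 8, 1, 5, 10] ∈ F_11^5.


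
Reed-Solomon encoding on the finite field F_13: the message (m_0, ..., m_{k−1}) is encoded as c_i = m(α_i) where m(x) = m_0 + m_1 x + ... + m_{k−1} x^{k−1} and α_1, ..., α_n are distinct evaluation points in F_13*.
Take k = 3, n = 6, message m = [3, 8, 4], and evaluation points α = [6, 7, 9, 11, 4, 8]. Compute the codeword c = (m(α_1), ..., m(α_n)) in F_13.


c = [0, 8, 9, 3, 8, 11]

Message polynomial: m(x) = 3 + 8·x + 4·x^2 (mod 13).
For each evaluation point α_i, compute m(α_i) mod 13:
  α_1 = 6: Horner steps 4 → 6 → 0, so m(6) = 0.
  α_2 = 7: Horner steps 4 → 10 → 8, so m(7) = 8.
  α_3 = 9: Horner steps 4 → 5 → 9, so m(9) = 9.
  α_4 = 11: Horner steps 4 → 0 → 3, so m(11) = 3.
  α_5 = 4: Horner steps 4 → 11 → 8, so m(4) = 8.
  α_6 = 8: Horner steps 4 → 1 → 11, so m(8) = 11.
Codeword c = [0, 8, 9, 3, 8, 11] ∈ F_13^6.
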